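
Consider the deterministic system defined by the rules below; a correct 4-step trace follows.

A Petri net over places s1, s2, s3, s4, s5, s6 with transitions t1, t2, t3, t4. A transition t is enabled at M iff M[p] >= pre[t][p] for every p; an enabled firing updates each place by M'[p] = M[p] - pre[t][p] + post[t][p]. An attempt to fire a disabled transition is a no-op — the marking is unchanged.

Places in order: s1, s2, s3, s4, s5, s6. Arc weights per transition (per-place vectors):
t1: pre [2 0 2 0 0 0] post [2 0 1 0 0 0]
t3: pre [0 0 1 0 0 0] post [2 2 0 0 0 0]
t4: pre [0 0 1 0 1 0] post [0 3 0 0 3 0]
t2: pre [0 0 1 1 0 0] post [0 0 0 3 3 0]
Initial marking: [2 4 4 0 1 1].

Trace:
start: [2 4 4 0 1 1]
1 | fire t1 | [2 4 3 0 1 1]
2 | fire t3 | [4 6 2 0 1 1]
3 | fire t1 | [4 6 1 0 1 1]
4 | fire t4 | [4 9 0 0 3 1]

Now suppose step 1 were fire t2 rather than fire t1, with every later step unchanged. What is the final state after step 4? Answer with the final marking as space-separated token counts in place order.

4 9 1 0 3 1

(re-executing from step 1 with the substitution; state before step 1: [2 4 4 0 1 1])
1 | fire t2 | [2 4 4 0 1 1]
2 | fire t3 | [4 6 3 0 1 1]
3 | fire t1 | [4 6 2 0 1 1]
4 | fire t4 | [4 9 1 0 3 1]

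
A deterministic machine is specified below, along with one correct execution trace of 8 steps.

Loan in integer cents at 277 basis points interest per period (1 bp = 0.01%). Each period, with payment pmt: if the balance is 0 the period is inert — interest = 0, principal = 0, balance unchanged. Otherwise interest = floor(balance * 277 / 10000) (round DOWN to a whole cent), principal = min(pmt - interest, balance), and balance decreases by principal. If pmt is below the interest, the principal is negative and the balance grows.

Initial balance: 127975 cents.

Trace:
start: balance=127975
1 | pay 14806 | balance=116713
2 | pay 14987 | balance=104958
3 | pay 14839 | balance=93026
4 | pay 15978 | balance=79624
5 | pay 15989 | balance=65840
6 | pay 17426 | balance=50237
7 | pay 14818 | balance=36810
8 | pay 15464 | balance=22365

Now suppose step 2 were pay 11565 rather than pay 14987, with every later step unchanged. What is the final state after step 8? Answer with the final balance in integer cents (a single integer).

26398

(re-executing from step 2 with the substitution; state before step 2: balance=116713)
2 | pay 11565 | balance=108380
3 | pay 14839 | balance=96543
4 | pay 15978 | balance=83239
5 | pay 15989 | balance=69555
6 | pay 17426 | balance=54055
7 | pay 14818 | balance=40734
8 | pay 15464 | balance=26398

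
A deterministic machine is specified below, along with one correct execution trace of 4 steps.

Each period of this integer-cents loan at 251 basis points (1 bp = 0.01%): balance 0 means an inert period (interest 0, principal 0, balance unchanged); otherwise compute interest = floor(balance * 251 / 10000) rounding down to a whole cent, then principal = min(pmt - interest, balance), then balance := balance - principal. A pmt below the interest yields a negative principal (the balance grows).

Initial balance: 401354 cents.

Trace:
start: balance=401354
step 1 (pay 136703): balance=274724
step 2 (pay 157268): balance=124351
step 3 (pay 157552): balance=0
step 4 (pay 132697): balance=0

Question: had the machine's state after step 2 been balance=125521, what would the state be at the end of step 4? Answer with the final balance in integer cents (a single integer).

0

state after step 2 := balance=125521
step 3 (pay 157552): balance=0
step 4 (pay 132697): balance=0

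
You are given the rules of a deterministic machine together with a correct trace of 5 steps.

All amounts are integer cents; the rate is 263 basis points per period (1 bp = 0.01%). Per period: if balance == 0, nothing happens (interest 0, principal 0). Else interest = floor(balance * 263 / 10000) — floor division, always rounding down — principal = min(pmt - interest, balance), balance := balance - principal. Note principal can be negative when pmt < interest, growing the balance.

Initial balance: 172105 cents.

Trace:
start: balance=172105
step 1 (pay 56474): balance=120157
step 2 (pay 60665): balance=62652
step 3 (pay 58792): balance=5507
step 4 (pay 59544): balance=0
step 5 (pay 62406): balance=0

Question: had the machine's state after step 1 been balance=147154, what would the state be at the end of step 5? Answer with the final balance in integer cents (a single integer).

state after step 1 := balance=147154
step 2 (pay 60665): balance=90359
step 3 (pay 58792): balance=33943
step 4 (pay 59544): balance=0
step 5 (pay 62406): balance=0

0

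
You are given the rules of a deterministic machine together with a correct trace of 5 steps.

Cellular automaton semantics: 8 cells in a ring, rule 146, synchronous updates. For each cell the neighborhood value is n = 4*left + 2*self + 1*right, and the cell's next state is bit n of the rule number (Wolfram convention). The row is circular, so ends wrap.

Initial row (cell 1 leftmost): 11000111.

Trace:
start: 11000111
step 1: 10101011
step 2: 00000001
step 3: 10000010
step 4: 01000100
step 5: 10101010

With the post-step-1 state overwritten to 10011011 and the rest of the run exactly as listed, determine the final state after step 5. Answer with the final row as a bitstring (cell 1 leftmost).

11000000

state after step 1 := 10011011
step 2: 01100001
step 3: 00010010
step 4: 00101101
step 5: 11000000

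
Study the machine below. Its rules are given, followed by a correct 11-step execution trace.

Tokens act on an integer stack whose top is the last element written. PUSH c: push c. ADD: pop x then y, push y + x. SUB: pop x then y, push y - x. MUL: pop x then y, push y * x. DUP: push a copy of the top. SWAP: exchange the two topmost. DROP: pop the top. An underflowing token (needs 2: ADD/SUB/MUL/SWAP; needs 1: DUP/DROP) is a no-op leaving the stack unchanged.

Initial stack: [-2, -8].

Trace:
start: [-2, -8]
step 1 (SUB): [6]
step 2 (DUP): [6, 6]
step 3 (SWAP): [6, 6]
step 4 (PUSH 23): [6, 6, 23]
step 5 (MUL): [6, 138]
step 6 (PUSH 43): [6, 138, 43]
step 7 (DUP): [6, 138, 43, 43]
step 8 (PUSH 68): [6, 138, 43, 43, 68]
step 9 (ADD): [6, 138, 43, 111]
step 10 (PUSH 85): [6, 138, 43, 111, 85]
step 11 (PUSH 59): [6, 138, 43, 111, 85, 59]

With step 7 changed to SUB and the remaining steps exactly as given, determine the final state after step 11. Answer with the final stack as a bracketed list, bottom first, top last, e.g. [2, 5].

[6, 163, 85, 59]

(re-executing from step 7 with the substitution; state before step 7: [6, 138, 43])
step 7 (SUB): [6, 95]
step 8 (PUSH 68): [6, 95, 68]
step 9 (ADD): [6, 163]
step 10 (PUSH 85): [6, 163, 85]
step 11 (PUSH 59): [6, 163, 85, 59]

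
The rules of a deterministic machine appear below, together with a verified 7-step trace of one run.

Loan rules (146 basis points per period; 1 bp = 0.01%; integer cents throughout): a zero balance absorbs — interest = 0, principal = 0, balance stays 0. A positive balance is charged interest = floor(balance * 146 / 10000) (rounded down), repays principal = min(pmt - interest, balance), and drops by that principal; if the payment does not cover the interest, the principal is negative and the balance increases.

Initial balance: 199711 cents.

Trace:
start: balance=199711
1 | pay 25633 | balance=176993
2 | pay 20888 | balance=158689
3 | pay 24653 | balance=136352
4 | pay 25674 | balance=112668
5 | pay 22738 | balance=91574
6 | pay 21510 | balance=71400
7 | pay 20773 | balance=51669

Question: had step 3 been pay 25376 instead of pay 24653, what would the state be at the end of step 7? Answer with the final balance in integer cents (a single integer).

50905

(re-executing from step 3 with the substitution; state before step 3: balance=158689)
3 | pay 25376 | balance=135629
4 | pay 25674 | balance=111935
5 | pay 22738 | balance=90831
6 | pay 21510 | balance=70647
7 | pay 20773 | balance=50905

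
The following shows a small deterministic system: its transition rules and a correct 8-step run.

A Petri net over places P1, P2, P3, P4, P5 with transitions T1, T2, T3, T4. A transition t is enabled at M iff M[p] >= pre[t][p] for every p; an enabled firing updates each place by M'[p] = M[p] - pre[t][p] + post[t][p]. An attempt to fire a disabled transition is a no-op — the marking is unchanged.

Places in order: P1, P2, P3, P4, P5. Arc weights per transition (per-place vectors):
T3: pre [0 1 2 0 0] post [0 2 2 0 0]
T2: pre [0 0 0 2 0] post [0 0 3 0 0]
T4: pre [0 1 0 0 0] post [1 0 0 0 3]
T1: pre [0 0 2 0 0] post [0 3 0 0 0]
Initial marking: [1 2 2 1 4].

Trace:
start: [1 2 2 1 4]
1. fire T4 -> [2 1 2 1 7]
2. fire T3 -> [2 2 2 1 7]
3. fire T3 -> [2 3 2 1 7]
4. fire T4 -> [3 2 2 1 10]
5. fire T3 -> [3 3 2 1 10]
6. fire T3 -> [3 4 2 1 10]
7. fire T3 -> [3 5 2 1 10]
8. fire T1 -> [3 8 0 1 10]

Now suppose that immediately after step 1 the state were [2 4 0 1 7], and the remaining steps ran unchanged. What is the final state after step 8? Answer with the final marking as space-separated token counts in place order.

state after step 1 := [2 4 0 1 7]
2. fire T3 -> [2 4 0 1 7]
3. fire T3 -> [2 4 0 1 7]
4. fire T4 -> [3 3 0 1 10]
5. fire T3 -> [3 3 0 1 10]
6. fire T3 -> [3 3 0 1 10]
7. fire T3 -> [3 3 0 1 10]
8. fire T1 -> [3 3 0 1 10]

3 3 0 1 10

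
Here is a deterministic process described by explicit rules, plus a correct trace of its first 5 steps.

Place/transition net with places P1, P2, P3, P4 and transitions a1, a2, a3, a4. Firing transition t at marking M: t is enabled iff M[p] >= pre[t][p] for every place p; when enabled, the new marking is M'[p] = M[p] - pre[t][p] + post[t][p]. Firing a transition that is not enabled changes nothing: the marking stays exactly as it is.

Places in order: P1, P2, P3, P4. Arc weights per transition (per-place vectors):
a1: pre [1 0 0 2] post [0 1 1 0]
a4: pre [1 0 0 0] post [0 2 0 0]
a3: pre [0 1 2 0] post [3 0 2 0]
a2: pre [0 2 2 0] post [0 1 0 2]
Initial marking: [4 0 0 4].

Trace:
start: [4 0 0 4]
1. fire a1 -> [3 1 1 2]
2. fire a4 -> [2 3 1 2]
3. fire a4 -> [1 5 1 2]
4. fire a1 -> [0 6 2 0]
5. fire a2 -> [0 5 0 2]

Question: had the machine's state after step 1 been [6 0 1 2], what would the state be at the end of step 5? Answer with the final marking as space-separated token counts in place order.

state after step 1 := [6 0 1 2]
2. fire a4 -> [5 2 1 2]
3. fire a4 -> [4 4 1 2]
4. fire a1 -> [3 5 2 0]
5. fire a2 -> [3 4 0 2]

3 4 0 2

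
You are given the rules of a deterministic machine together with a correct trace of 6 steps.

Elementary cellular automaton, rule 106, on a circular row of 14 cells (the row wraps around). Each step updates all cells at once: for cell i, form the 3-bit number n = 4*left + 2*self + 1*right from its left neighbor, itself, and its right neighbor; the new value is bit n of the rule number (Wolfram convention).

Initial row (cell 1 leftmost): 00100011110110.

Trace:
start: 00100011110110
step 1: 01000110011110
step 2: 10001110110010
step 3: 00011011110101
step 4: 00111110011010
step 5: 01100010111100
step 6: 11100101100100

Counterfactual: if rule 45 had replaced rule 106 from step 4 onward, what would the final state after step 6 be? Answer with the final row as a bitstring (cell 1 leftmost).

10000000111010

(re-executing steps 4..6 under rule 45; state before step 4: 00011011110101)
step 4: 01010110001111
step 5: 11111100101000
step 6: 10000000111010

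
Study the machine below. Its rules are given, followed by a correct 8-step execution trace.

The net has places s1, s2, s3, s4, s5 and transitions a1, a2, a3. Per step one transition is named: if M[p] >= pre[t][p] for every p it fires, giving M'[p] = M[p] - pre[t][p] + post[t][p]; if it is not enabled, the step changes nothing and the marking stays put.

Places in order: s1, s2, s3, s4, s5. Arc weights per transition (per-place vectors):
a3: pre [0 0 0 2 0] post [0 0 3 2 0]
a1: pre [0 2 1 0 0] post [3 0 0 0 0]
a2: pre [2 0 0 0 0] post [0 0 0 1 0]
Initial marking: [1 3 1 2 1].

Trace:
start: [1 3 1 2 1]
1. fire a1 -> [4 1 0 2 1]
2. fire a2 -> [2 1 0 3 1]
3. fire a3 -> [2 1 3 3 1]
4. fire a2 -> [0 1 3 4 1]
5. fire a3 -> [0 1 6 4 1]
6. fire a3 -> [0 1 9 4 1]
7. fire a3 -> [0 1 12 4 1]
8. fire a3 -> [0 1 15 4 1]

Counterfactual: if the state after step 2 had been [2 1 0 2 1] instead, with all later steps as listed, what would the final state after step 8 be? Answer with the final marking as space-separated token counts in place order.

state after step 2 := [2 1 0 2 1]
3. fire a3 -> [2 1 3 2 1]
4. fire a2 -> [0 1 3 3 1]
5. fire a3 -> [0 1 6 3 1]
6. fire a3 -> [0 1 9 3 1]
7. fire a3 -> [0 1 12 3 1]
8. fire a3 -> [0 1 15 3 1]

0 1 15 3 1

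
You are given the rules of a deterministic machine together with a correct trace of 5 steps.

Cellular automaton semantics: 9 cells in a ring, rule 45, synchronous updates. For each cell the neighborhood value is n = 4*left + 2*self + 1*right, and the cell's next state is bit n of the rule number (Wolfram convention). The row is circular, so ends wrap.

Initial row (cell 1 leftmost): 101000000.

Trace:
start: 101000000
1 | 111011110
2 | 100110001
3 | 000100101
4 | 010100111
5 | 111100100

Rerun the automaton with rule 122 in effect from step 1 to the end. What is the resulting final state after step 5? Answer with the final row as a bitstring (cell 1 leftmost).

(re-executing steps 1..5 under rule 122; state before step 1: 101000000)
1 | 010100001
2 | 101010010
3 | 010101101
4 | 101011110
5 | 010110011

010110011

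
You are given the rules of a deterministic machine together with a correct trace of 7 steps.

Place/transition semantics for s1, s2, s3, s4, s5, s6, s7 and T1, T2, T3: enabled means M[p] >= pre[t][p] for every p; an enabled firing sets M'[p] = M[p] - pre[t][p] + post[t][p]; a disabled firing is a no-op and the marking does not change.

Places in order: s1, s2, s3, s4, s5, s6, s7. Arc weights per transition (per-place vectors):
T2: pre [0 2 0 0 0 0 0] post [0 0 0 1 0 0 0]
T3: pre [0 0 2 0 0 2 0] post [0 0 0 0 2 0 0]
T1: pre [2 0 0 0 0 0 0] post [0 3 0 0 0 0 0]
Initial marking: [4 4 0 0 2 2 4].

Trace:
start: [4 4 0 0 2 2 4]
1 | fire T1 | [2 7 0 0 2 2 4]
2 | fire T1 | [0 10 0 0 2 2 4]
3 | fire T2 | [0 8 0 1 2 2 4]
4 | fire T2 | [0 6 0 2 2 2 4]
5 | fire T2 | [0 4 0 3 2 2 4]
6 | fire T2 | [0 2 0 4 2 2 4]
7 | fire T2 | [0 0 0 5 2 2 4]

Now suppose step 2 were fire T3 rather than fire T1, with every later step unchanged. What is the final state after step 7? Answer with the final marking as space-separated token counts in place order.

(re-executing from step 2 with the substitution; state before step 2: [2 7 0 0 2 2 4])
2 | fire T3 | [2 7 0 0 2 2 4]
3 | fire T2 | [2 5 0 1 2 2 4]
4 | fire T2 | [2 3 0 2 2 2 4]
5 | fire T2 | [2 1 0 3 2 2 4]
6 | fire T2 | [2 1 0 3 2 2 4]
7 | fire T2 | [2 1 0 3 2 2 4]

2 1 0 3 2 2 4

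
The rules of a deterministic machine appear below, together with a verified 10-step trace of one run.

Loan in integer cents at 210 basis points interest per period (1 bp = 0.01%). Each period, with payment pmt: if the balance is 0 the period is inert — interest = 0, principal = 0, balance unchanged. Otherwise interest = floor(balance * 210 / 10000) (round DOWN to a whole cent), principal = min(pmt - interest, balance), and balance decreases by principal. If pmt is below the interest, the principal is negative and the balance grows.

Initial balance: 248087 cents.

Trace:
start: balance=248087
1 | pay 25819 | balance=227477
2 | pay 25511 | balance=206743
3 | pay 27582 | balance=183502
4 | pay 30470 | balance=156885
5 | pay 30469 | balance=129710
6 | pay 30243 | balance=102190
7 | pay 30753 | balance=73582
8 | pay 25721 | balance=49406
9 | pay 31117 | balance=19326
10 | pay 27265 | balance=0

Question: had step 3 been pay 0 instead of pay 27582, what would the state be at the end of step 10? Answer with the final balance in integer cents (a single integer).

(re-executing from step 3 with the substitution; state before step 3: balance=206743)
3 | pay 0 | balance=211084
4 | pay 30470 | balance=185046
5 | pay 30469 | balance=158462
6 | pay 30243 | balance=131546
7 | pay 30753 | balance=103555
8 | pay 25721 | balance=80008
9 | pay 31117 | balance=50571
10 | pay 27265 | balance=24367

24367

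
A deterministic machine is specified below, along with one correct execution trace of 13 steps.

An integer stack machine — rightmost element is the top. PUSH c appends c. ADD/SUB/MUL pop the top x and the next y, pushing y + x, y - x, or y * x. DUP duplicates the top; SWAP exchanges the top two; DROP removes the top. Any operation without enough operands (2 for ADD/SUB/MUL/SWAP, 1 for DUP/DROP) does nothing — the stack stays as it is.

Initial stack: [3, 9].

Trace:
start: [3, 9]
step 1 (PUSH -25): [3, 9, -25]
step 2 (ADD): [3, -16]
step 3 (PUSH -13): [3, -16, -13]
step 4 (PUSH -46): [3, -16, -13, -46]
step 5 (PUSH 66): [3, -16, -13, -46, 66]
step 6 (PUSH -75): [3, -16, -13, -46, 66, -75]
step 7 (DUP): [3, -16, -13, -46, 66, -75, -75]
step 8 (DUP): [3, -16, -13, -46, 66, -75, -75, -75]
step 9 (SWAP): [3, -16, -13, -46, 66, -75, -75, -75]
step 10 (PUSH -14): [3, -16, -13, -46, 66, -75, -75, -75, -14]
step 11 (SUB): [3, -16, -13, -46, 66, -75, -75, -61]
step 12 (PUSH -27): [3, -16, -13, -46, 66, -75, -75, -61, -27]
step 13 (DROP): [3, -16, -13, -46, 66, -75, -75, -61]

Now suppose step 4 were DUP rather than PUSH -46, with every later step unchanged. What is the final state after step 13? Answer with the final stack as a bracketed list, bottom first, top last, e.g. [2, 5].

(re-executing from step 4 with the substitution; state before step 4: [3, -16, -13])
step 4 (DUP): [3, -16, -13, -13]
step 5 (PUSH 66): [3, -16, -13, -13, 66]
step 6 (PUSH -75): [3, -16, -13, -13, 66, -75]
step 7 (DUP): [3, -16, -13, -13, 66, -75, -75]
step 8 (DUP): [3, -16, -13, -13, 66, -75, -75, -75]
step 9 (SWAP): [3, -16, -13, -13, 66, -75, -75, -75]
step 10 (PUSH -14): [3, -16, -13, -13, 66, -75, -75, -75, -14]
step 11 (SUB): [3, -16, -13, -13, 66, -75, -75, -61]
step 12 (PUSH -27): [3, -16, -13, -13, 66, -75, -75, -61, -27]
step 13 (DROP): [3, -16, -13, -13, 66, -75, -75, -61]

[3, -16, -13, -13, 66, -75, -75, -61]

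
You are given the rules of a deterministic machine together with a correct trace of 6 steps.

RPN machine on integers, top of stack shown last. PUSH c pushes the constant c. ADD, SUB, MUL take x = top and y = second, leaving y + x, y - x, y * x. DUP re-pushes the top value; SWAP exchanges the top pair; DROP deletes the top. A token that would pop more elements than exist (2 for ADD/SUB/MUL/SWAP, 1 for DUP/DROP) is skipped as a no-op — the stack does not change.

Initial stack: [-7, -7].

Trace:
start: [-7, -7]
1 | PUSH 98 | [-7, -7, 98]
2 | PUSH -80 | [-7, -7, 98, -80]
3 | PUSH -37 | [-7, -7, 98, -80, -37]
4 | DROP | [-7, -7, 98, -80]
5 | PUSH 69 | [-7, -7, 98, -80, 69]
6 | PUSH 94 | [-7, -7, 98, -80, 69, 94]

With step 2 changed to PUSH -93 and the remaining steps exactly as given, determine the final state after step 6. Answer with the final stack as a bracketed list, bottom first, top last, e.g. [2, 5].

(re-executing from step 2 with the substitution; state before step 2: [-7, -7, 98])
2 | PUSH -93 | [-7, -7, 98, -93]
3 | PUSH -37 | [-7, -7, 98, -93, -37]
4 | DROP | [-7, -7, 98, -93]
5 | PUSH 69 | [-7, -7, 98, -93, 69]
6 | PUSH 94 | [-7, -7, 98, -93, 69, 94]

[-7, -7, 98, -93, 69, 94]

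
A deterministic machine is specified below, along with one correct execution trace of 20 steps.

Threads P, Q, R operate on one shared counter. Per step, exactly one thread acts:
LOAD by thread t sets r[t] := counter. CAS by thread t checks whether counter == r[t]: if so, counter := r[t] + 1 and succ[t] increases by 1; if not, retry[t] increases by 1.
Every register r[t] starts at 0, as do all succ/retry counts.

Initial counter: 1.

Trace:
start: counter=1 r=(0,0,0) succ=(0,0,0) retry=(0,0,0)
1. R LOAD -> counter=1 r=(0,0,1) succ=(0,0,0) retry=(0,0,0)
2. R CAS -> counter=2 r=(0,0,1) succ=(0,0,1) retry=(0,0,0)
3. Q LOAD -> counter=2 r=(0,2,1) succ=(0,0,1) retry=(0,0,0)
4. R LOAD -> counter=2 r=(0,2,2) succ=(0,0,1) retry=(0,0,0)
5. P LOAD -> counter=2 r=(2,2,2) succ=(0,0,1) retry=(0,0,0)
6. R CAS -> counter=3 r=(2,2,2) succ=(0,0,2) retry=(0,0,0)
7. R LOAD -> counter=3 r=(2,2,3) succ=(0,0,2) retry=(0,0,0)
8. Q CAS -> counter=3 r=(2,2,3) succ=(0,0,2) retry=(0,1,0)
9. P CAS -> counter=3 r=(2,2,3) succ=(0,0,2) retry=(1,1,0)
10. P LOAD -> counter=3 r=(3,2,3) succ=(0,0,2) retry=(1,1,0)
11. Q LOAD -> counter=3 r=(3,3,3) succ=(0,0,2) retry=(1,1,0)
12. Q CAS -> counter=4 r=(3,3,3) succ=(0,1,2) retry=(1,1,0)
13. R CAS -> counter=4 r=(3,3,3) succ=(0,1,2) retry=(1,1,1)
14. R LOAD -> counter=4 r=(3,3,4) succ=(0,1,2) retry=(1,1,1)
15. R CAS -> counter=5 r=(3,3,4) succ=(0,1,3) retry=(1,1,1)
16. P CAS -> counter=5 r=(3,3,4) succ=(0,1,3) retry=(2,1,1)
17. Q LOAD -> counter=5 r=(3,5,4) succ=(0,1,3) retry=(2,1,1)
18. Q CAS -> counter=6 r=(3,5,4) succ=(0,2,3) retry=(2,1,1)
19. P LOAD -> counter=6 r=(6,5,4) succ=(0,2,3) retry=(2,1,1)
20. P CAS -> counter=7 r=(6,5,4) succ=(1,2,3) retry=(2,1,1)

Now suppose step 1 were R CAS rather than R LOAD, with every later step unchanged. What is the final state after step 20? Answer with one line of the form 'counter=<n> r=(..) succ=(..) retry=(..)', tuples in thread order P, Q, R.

counter=6 r=(5,4,3) succ=(1,2,2) retry=(2,1,3)

(re-executing from step 1 with the substitution; state before step 1: counter=1 r=(0,0,0) succ=(0,0,0) retry=(0,0,0))
1. R CAS -> counter=1 r=(0,0,0) succ=(0,0,0) retry=(0,0,1)
2. R CAS -> counter=1 r=(0,0,0) succ=(0,0,0) retry=(0,0,2)
3. Q LOAD -> counter=1 r=(0,1,0) succ=(0,0,0) retry=(0,0,2)
4. R LOAD -> counter=1 r=(0,1,1) succ=(0,0,0) retry=(0,0,2)
5. P LOAD -> counter=1 r=(1,1,1) succ=(0,0,0) retry=(0,0,2)
6. R CAS -> counter=2 r=(1,1,1) succ=(0,0,1) retry=(0,0,2)
7. R LOAD -> counter=2 r=(1,1,2) succ=(0,0,1) retry=(0,0,2)
8. Q CAS -> counter=2 r=(1,1,2) succ=(0,0,1) retry=(0,1,2)
9. P CAS -> counter=2 r=(1,1,2) succ=(0,0,1) retry=(1,1,2)
10. P LOAD -> counter=2 r=(2,1,2) succ=(0,0,1) retry=(1,1,2)
11. Q LOAD -> counter=2 r=(2,2,2) succ=(0,0,1) retry=(1,1,2)
12. Q CAS -> counter=3 r=(2,2,2) succ=(0,1,1) retry=(1,1,2)
13. R CAS -> counter=3 r=(2,2,2) succ=(0,1,1) retry=(1,1,3)
14. R LOAD -> counter=3 r=(2,2,3) succ=(0,1,1) retry=(1,1,3)
15. R CAS -> counter=4 r=(2,2,3) succ=(0,1,2) retry=(1,1,3)
16. P CAS -> counter=4 r=(2,2,3) succ=(0,1,2) retry=(2,1,3)
17. Q LOAD -> counter=4 r=(2,4,3) succ=(0,1,2) retry=(2,1,3)
18. Q CAS -> counter=5 r=(2,4,3) succ=(0,2,2) retry=(2,1,3)
19. P LOAD -> counter=5 r=(5,4,3) succ=(0,2,2) retry=(2,1,3)
20. P CAS -> counter=6 r=(5,4,3) succ=(1,2,2) retry=(2,1,3)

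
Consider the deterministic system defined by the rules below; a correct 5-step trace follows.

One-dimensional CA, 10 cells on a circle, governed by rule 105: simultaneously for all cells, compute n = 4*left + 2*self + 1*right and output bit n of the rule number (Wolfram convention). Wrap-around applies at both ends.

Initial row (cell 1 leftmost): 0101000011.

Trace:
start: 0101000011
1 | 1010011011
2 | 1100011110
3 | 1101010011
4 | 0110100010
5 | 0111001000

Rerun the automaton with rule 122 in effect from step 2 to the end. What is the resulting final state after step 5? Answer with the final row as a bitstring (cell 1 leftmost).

(re-executing steps 2..5 under rule 122; state before step 2: 1010011011)
2 | 1101111110
3 | 1111000011
4 | 0001100110
5 | 0011111111

0011111111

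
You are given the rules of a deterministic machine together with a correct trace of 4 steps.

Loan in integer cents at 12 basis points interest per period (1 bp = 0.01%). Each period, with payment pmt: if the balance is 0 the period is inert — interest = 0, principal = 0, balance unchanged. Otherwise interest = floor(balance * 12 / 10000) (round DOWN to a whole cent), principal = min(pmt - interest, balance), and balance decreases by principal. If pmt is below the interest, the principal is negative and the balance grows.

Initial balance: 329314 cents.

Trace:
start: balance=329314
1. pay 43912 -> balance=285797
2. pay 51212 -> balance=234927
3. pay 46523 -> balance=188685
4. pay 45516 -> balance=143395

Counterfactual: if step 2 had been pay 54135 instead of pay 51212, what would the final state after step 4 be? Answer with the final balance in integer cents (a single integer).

(re-executing from step 2 with the substitution; state before step 2: balance=285797)
2. pay 54135 -> balance=232004
3. pay 46523 -> balance=185759
4. pay 45516 -> balance=140465

140465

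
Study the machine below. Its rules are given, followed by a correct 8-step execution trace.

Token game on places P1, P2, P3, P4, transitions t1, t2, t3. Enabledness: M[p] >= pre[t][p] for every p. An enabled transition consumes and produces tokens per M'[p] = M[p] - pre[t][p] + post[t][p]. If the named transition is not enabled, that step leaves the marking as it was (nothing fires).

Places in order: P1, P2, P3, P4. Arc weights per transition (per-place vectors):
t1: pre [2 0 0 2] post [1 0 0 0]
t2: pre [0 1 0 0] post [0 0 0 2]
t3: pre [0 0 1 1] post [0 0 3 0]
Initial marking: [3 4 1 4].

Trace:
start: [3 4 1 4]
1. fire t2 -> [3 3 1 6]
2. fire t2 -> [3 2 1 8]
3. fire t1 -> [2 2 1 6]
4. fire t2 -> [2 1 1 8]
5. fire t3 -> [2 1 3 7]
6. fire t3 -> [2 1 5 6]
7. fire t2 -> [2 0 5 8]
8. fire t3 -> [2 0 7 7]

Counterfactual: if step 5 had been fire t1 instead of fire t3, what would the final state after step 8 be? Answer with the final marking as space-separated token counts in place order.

1 0 5 6

(re-executing from step 5 with the substitution; state before step 5: [2 1 1 8])
5. fire t1 -> [1 1 1 6]
6. fire t3 -> [1 1 3 5]
7. fire t2 -> [1 0 3 7]
8. fire t3 -> [1 0 5 6]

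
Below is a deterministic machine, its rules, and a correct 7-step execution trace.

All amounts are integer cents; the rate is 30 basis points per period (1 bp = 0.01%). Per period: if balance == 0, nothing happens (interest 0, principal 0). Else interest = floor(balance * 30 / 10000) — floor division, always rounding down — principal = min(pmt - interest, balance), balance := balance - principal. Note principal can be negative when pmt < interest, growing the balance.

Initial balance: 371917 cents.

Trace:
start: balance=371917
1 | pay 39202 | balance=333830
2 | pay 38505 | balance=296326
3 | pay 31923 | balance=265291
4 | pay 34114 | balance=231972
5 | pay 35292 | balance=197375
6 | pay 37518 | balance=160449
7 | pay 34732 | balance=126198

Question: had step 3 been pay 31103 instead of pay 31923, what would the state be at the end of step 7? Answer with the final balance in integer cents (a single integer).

127028

(re-executing from step 3 with the substitution; state before step 3: balance=296326)
3 | pay 31103 | balance=266111
4 | pay 34114 | balance=232795
5 | pay 35292 | balance=198201
6 | pay 37518 | balance=161277
7 | pay 34732 | balance=127028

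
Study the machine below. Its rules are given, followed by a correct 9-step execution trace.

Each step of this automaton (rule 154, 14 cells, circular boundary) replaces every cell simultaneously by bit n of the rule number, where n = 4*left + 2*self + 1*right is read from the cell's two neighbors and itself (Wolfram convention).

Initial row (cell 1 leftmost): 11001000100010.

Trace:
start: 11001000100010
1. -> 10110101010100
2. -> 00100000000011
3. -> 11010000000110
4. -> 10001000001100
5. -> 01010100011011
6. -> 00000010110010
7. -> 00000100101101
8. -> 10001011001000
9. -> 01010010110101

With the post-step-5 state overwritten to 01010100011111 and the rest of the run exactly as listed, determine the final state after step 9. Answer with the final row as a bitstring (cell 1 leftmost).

state after step 5 := 01010100011111
6. -> 00000010111110
7. -> 00000100111101
8. -> 10001011111000
9. -> 01010011110101

01010011110101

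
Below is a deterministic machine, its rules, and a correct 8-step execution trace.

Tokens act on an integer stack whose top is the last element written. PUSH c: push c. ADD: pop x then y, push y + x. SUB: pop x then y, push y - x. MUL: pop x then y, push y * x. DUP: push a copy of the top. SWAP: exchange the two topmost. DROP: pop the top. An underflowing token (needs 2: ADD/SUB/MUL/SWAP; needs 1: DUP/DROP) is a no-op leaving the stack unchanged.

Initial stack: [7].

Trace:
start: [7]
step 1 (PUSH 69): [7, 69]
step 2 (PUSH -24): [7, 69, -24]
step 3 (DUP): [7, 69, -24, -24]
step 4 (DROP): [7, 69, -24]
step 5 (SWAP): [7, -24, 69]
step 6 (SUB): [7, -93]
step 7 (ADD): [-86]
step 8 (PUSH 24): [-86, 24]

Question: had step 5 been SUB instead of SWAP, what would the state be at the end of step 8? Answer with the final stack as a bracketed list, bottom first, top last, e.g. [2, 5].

[-86, 24]

(re-executing from step 5 with the substitution; state before step 5: [7, 69, -24])
step 5 (SUB): [7, 93]
step 6 (SUB): [-86]
step 7 (ADD): [-86]
step 8 (PUSH 24): [-86, 24]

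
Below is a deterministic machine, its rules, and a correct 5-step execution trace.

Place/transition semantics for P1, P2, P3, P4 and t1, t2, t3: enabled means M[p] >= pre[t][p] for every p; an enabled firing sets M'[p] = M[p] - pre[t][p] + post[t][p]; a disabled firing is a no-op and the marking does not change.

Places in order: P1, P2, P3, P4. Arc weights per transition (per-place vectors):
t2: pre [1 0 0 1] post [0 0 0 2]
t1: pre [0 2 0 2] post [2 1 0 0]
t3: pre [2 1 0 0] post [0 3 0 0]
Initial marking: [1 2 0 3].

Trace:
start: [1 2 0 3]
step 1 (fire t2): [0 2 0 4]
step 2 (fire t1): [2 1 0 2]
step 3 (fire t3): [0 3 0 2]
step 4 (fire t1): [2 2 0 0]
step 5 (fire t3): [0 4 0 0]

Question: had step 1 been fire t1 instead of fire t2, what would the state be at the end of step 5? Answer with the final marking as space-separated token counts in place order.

1 3 0 1

(re-executing from step 1 with the substitution; state before step 1: [1 2 0 3])
step 1 (fire t1): [3 1 0 1]
step 2 (fire t1): [3 1 0 1]
step 3 (fire t3): [1 3 0 1]
step 4 (fire t1): [1 3 0 1]
step 5 (fire t3): [1 3 0 1]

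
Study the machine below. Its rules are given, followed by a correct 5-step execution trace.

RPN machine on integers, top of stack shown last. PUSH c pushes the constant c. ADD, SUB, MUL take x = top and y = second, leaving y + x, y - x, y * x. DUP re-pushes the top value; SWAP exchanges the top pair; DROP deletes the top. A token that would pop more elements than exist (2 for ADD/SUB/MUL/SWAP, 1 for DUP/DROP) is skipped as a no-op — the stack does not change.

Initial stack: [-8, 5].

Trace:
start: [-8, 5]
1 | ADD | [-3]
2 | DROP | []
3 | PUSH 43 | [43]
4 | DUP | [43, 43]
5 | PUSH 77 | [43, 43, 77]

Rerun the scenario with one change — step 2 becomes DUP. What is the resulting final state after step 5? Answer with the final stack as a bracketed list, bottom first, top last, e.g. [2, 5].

[-3, -3, 43, 43, 77]

(re-executing from step 2 with the substitution; state before step 2: [-3])
2 | DUP | [-3, -3]
3 | PUSH 43 | [-3, -3, 43]
4 | DUP | [-3, -3, 43, 43]
5 | PUSH 77 | [-3, -3, 43, 43, 77]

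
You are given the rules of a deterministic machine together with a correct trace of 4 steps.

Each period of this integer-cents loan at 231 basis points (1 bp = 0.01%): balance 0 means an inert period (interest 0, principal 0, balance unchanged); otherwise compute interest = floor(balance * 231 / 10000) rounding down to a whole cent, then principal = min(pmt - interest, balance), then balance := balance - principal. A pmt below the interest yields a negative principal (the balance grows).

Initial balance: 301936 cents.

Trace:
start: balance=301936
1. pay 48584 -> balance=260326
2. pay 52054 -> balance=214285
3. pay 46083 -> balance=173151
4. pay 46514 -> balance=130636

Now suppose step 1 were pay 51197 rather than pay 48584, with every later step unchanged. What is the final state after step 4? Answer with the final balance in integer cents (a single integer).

(re-executing from step 1 with the substitution; state before step 1: balance=301936)
1. pay 51197 -> balance=257713
2. pay 52054 -> balance=211612
3. pay 46083 -> balance=170417
4. pay 46514 -> balance=127839

127839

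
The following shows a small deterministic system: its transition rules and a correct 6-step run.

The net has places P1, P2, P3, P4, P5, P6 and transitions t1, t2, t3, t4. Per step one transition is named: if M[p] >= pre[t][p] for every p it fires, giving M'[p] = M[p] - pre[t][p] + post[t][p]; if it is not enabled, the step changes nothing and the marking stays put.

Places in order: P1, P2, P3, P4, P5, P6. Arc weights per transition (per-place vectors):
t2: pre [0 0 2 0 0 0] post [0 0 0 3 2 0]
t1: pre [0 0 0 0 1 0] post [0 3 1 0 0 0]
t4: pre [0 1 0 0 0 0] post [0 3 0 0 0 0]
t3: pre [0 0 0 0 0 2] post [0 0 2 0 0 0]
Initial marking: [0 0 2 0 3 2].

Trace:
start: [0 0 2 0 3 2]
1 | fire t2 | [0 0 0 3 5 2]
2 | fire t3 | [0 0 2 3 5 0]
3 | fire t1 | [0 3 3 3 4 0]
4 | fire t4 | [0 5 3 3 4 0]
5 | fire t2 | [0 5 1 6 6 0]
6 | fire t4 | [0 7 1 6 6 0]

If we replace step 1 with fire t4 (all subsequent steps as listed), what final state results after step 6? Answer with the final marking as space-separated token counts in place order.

(re-executing from step 1 with the substitution; state before step 1: [0 0 2 0 3 2])
1 | fire t4 | [0 0 2 0 3 2]
2 | fire t3 | [0 0 4 0 3 0]
3 | fire t1 | [0 3 5 0 2 0]
4 | fire t4 | [0 5 5 0 2 0]
5 | fire t2 | [0 5 3 3 4 0]
6 | fire t4 | [0 7 3 3 4 0]

0 7 3 3 4 0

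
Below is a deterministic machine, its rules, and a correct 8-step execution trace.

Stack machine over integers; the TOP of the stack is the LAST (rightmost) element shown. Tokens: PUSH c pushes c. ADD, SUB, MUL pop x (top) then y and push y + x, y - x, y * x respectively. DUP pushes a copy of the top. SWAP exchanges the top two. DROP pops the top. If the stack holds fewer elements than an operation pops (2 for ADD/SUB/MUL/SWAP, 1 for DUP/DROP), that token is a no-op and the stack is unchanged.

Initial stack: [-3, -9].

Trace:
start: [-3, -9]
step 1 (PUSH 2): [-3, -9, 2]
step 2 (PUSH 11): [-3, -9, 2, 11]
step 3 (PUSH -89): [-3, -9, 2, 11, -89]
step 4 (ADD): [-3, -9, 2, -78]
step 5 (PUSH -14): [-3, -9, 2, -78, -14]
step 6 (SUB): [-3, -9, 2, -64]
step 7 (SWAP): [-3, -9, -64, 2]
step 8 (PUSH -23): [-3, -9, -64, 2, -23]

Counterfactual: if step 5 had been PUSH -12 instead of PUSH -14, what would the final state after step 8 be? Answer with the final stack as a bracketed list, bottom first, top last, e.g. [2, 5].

(re-executing from step 5 with the substitution; state before step 5: [-3, -9, 2, -78])
step 5 (PUSH -12): [-3, -9, 2, -78, -12]
step 6 (SUB): [-3, -9, 2, -66]
step 7 (SWAP): [-3, -9, -66, 2]
step 8 (PUSH -23): [-3, -9, -66, 2, -23]

[-3, -9, -66, 2, -23]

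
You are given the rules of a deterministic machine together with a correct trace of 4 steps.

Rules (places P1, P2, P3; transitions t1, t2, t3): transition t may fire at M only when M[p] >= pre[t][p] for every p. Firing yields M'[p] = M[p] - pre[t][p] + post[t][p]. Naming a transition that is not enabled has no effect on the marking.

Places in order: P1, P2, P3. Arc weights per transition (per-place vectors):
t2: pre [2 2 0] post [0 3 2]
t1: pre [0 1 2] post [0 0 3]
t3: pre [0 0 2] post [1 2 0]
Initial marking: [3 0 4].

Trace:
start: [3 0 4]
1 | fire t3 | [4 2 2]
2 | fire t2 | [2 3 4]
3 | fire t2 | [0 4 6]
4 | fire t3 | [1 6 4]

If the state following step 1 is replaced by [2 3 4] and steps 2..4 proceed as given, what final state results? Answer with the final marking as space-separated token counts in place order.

1 6 4

state after step 1 := [2 3 4]
2 | fire t2 | [0 4 6]
3 | fire t2 | [0 4 6]
4 | fire t3 | [1 6 4]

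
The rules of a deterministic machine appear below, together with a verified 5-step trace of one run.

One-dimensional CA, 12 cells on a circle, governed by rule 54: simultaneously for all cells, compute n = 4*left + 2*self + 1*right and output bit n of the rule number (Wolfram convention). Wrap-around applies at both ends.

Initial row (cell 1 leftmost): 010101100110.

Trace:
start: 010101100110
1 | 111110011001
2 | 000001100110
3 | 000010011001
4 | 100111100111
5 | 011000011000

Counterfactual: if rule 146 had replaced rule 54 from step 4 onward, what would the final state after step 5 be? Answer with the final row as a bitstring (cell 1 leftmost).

011000011000

(re-executing steps 4..5 under rule 146; state before step 4: 000010011001)
4 | 100101100110
5 | 011000011000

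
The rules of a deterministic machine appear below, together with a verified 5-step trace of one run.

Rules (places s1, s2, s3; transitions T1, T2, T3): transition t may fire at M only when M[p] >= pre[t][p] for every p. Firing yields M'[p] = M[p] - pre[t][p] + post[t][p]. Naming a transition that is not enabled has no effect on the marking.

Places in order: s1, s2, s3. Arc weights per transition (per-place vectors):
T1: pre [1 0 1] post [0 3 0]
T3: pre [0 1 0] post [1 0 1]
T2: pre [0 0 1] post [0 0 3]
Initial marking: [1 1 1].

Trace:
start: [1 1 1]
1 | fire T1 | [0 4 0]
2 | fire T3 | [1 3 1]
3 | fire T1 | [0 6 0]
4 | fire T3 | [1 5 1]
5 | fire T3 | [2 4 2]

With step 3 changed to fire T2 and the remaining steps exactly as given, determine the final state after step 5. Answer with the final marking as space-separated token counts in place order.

(re-executing from step 3 with the substitution; state before step 3: [1 3 1])
3 | fire T2 | [1 3 3]
4 | fire T3 | [2 2 4]
5 | fire T3 | [3 1 5]

3 1 5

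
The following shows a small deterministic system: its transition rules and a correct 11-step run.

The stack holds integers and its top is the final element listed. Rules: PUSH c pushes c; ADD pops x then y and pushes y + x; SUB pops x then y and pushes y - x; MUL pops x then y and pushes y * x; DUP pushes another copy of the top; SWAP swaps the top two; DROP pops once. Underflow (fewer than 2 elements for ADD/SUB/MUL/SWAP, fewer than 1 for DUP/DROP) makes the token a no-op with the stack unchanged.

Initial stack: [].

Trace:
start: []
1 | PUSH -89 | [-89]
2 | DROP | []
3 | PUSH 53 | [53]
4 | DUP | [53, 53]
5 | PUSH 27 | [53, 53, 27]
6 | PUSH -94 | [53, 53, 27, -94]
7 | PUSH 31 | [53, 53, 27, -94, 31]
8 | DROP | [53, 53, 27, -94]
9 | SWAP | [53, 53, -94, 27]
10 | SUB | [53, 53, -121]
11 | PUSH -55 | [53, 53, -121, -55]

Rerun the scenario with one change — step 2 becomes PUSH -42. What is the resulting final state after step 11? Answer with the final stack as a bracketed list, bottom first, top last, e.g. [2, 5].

(re-executing from step 2 with the substitution; state before step 2: [-89])
2 | PUSH -42 | [-89, -42]
3 | PUSH 53 | [-89, -42, 53]
4 | DUP | [-89, -42, 53, 53]
5 | PUSH 27 | [-89, -42, 53, 53, 27]
6 | PUSH -94 | [-89, -42, 53, 53, 27, -94]
7 | PUSH 31 | [-89, -42, 53, 53, 27, -94, 31]
8 | DROP | [-89, -42, 53, 53, 27, -94]
9 | SWAP | [-89, -42, 53, 53, -94, 27]
10 | SUB | [-89, -42, 53, 53, -121]
11 | PUSH -55 | [-89, -42, 53, 53, -121, -55]

[-89, -42, 53, 53, -121, -55]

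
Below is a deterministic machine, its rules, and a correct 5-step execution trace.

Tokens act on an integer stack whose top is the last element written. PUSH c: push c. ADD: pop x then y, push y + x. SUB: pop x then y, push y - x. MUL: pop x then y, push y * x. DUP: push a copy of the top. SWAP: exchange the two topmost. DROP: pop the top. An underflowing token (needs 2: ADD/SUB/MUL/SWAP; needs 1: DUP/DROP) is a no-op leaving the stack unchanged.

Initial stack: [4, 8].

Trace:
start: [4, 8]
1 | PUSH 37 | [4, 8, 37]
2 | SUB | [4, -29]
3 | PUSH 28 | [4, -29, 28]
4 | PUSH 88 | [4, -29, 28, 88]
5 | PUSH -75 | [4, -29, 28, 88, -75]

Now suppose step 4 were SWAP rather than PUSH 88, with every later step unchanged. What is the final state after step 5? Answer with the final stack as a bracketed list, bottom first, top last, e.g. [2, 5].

(re-executing from step 4 with the substitution; state before step 4: [4, -29, 28])
4 | SWAP | [4, 28, -29]
5 | PUSH -75 | [4, 28, -29, -75]

[4, 28, -29, -75]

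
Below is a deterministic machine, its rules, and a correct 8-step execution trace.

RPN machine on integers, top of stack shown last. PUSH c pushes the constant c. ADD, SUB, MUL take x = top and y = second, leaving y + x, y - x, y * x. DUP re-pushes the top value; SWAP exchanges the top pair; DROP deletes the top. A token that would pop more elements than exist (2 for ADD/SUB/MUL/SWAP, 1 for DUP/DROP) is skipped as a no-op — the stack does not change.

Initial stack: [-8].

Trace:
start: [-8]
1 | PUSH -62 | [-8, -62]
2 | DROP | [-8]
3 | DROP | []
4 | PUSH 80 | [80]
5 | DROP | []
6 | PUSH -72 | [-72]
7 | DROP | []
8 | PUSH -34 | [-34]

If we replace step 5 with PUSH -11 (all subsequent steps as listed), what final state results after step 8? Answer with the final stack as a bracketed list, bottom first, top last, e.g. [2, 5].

[80, -11, -34]

(re-executing from step 5 with the substitution; state before step 5: [80])
5 | PUSH -11 | [80, -11]
6 | PUSH -72 | [80, -11, -72]
7 | DROP | [80, -11]
8 | PUSH -34 | [80, -11, -34]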